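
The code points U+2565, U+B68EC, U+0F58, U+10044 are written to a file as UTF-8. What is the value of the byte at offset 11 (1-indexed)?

0xF0

1-indexed offset 11 is 0-indexed offset 10.
U+2565 → 3-byte form E2 95 A5 at offsets 0–2.
U+B68EC → 4-byte form F2 B6 A3 AC at offsets 3–6.
U+0F58 → 3-byte form E0 BD 98 at offsets 7–9.
U+10044 → 4-byte form F0 90 81 84 at offsets 10–13.
Offset 10 falls in char 4's range; it's byte 1 of F0 90 81 84 = 0xF0.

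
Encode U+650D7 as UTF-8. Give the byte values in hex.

F1 A5 83 97

U+650D7 = 0x650D7 = 413911 decimal. In range U+10000–U+10FFFF → 4-byte form: 11110xxx 10xxxxxx 10xxxxxx 10xxxxxx.
Binary (21 bits): 001100101000011010111.
Split 3+6+6+6: 001 | 100101 | 000011 | 010111.
Byte 1: 11110001 = 0xF1.
Byte 2: 10100101 = 0xA5.
Byte 3: 10000011 = 0x83.
Byte 4: 10010111 = 0x97.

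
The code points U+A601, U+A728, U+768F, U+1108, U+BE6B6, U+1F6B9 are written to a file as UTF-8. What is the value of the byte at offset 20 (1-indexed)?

1-indexed offset 20 is 0-indexed offset 19.
U+A601 → 3-byte form EA 98 81 at offsets 0–2.
U+A728 → 3-byte form EA 9C A8 at offsets 3–5.
U+768F → 3-byte form E7 9A 8F at offsets 6–8.
U+1108 → 3-byte form E1 84 88 at offsets 9–11.
U+BE6B6 → 4-byte form F2 BE 9A B6 at offsets 12–15.
U+1F6B9 → 4-byte form F0 9F 9A B9 at offsets 16–19.
Offset 19 falls in char 6's range; it's byte 4 of F0 9F 9A B9 = 0xB9.

0xB9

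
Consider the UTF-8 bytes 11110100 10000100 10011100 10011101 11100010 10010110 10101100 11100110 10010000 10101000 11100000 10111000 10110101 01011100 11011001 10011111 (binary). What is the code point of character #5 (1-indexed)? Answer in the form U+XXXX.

U+005C

Offset 0: leading byte 0xF4 = 11110100 → 4-byte char #1 = F4 84 9C 9D.
Offset 4: leading byte 0xE2 = 11100010 → 3-byte char #2 = E2 96 AC.
Offset 7: leading byte 0xE6 = 11100110 → 3-byte char #3 = E6 90 A8.
Offset 10: leading byte 0xE0 = 11100000 → 3-byte char #4 = E0 B8 B5.
Offset 13: leading byte 0x5C = 01011100 → 1-byte char #5 = 5C.
Leading byte 0x5C = 01011100 matches 0xxxxxxx → 1-byte sequence.
Byte 1: 0x5C = 01011100, payload 1011100 (7 bits).
Concatenate: 1011100 = 0x5C (7 bits → U+005C).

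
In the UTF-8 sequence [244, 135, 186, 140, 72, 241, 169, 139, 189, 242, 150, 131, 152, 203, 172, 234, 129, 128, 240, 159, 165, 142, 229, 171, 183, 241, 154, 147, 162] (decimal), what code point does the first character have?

Offset 0: leading byte 0xF4 = 11110100 → 4-byte char #1 = F4 87 BA 8C.
Leading byte 0xF4 = 11110100 matches 11110xxx → 4-byte sequence.
Byte 1: 0xF4 = 11110100, payload 100 (3 bits).
Byte 2: 0x87 = 10000111 (10xxxxxx ✓), payload 000111.
Byte 3: 0xBA = 10111010 (10xxxxxx ✓), payload 111010.
Byte 4: 0x8C = 10001100 (10xxxxxx ✓), payload 001100.
Concatenate: 100000111111010001100 = 0x107E8C (21 bits → U+107E8C).

U+107E8C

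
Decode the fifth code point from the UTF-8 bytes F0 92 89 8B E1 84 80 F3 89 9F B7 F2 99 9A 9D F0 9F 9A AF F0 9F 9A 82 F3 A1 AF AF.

U+1F6AF

Offset 0: leading byte 0xF0 = 11110000 → 4-byte char #1 = F0 92 89 8B.
Offset 4: leading byte 0xE1 = 11100001 → 3-byte char #2 = E1 84 80.
Offset 7: leading byte 0xF3 = 11110011 → 4-byte char #3 = F3 89 9F B7.
Offset 11: leading byte 0xF2 = 11110010 → 4-byte char #4 = F2 99 9A 9D.
Offset 15: leading byte 0xF0 = 11110000 → 4-byte char #5 = F0 9F 9A AF.
Leading byte 0xF0 = 11110000 matches 11110xxx → 4-byte sequence.
Byte 1: 0xF0 = 11110000, payload 000 (3 bits).
Byte 2: 0x9F = 10011111 (10xxxxxx ✓), payload 011111.
Byte 3: 0x9A = 10011010 (10xxxxxx ✓), payload 011010.
Byte 4: 0xAF = 10101111 (10xxxxxx ✓), payload 101111.
Concatenate: 000011111011010101111 = 0x1F6AF (21 bits → U+1F6AF).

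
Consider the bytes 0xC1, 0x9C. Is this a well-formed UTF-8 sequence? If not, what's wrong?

Leading byte 0xC1 = 11000001 → 2-byte form.
Continuation bytes all match 10xxxxxx. Payload decodes to 0x5C.
But 0x5C < 0x80, the minimum for a 2-byte sequence — this is an overlong encoding.

invalid (overlong encoding)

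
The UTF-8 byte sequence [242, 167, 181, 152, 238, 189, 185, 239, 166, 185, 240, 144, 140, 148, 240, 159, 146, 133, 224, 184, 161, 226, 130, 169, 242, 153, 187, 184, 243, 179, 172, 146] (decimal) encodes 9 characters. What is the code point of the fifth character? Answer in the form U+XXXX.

U+1F485

Offset 0: leading byte 0xF2 = 11110010 → 4-byte char #1 = F2 A7 B5 98.
Offset 4: leading byte 0xEE = 11101110 → 3-byte char #2 = EE BD B9.
Offset 7: leading byte 0xEF = 11101111 → 3-byte char #3 = EF A6 B9.
Offset 10: leading byte 0xF0 = 11110000 → 4-byte char #4 = F0 90 8C 94.
Offset 14: leading byte 0xF0 = 11110000 → 4-byte char #5 = F0 9F 92 85.
Leading byte 0xF0 = 11110000 matches 11110xxx → 4-byte sequence.
Byte 1: 0xF0 = 11110000, payload 000 (3 bits).
Byte 2: 0x9F = 10011111 (10xxxxxx ✓), payload 011111.
Byte 3: 0x92 = 10010010 (10xxxxxx ✓), payload 010010.
Byte 4: 0x85 = 10000101 (10xxxxxx ✓), payload 000101.
Concatenate: 000011111010010000101 = 0x1F485 (21 bits → U+1F485).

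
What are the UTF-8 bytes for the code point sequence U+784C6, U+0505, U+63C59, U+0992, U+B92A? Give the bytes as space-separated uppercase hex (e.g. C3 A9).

U+784C6: 4-byte form → F1 B8 93 86.
U+0505: 2-byte form → D4 85.
U+63C59: 4-byte form → F1 A3 B1 99.
U+0992: 3-byte form → E0 A6 92.
U+B92A: 3-byte form → EB A4 AA.
Concatenated (16 bytes): F1 B8 93 86 D4 85 F1 A3 B1 99 E0 A6 92 EB A4 AA.

F1 B8 93 86 D4 85 F1 A3 B1 99 E0 A6 92 EB A4 AA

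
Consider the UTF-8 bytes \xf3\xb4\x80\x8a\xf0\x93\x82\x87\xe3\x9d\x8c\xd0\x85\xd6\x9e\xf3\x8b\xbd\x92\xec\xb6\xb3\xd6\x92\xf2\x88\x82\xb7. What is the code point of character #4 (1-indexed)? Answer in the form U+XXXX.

U+0405

Offset 0: leading byte 0xF3 = 11110011 → 4-byte char #1 = F3 B4 80 8A.
Offset 4: leading byte 0xF0 = 11110000 → 4-byte char #2 = F0 93 82 87.
Offset 8: leading byte 0xE3 = 11100011 → 3-byte char #3 = E3 9D 8C.
Offset 11: leading byte 0xD0 = 11010000 → 2-byte char #4 = D0 85.
Leading byte 0xD0 = 11010000 matches 110xxxxx → 2-byte sequence.
Byte 1: 0xD0 = 11010000, payload 10000 (5 bits).
Byte 2: 0x85 = 10000101 (10xxxxxx ✓), payload 000101.
Concatenate: 10000000101 = 0x405 (11 bits → U+0405).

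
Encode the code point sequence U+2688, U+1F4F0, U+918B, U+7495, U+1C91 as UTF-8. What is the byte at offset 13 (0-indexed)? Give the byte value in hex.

U+2688 → 3-byte form E2 9A 88 at offsets 0–2.
U+1F4F0 → 4-byte form F0 9F 93 B0 at offsets 3–6.
U+918B → 3-byte form E9 86 8B at offsets 7–9.
U+7495 → 3-byte form E7 92 95 at offsets 10–12.
U+1C91 → 3-byte form E1 B2 91 at offsets 13–15.
Offset 13 falls in char 5's range; it's byte 1 of E1 B2 91 = 0xE1.

0xE1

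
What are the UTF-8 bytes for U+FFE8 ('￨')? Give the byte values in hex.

EF BF A8

U+FFE8 = 0xFFE8 = 65512 decimal. In range U+0800–U+FFFF → 3-byte form: 1110xxxx 10xxxxxx 10xxxxxx.
Binary (16 bits): 1111111111101000.
Split 4+6+6: 1111 | 111111 | 101000.
Byte 1: 11101111 = 0xEF.
Byte 2: 10111111 = 0xBF.
Byte 3: 10101000 = 0xA8.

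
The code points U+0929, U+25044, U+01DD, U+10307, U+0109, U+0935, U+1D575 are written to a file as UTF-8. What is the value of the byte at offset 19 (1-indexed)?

1-indexed offset 19 is 0-indexed offset 18.
U+0929 → 3-byte form E0 A4 A9 at offsets 0–2.
U+25044 → 4-byte form F0 A5 81 84 at offsets 3–6.
U+01DD → 2-byte form C7 9D at offsets 7–8.
U+10307 → 4-byte form F0 90 8C 87 at offsets 9–12.
U+0109 → 2-byte form C4 89 at offsets 13–14.
U+0935 → 3-byte form E0 A4 B5 at offsets 15–17.
U+1D575 → 4-byte form F0 9D 95 B5 at offsets 18–21.
Offset 18 falls in char 7's range; it's byte 1 of F0 9D 95 B5 = 0xF0.

0xF0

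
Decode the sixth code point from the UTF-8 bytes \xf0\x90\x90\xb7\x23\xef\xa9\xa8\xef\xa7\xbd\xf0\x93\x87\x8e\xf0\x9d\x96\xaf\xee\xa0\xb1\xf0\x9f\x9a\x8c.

Offset 0: leading byte 0xF0 = 11110000 → 4-byte char #1 = F0 90 90 B7.
Offset 4: leading byte 0x23 = 00100011 → 1-byte char #2 = 23.
Offset 5: leading byte 0xEF = 11101111 → 3-byte char #3 = EF A9 A8.
Offset 8: leading byte 0xEF = 11101111 → 3-byte char #4 = EF A7 BD.
Offset 11: leading byte 0xF0 = 11110000 → 4-byte char #5 = F0 93 87 8E.
Offset 15: leading byte 0xF0 = 11110000 → 4-byte char #6 = F0 9D 96 AF.
Leading byte 0xF0 = 11110000 matches 11110xxx → 4-byte sequence.
Byte 1: 0xF0 = 11110000, payload 000 (3 bits).
Byte 2: 0x9D = 10011101 (10xxxxxx ✓), payload 011101.
Byte 3: 0x96 = 10010110 (10xxxxxx ✓), payload 010110.
Byte 4: 0xAF = 10101111 (10xxxxxx ✓), payload 101111.
Concatenate: 000011101010110101111 = 0x1D5AF (21 bits → U+1D5AF).

U+1D5AF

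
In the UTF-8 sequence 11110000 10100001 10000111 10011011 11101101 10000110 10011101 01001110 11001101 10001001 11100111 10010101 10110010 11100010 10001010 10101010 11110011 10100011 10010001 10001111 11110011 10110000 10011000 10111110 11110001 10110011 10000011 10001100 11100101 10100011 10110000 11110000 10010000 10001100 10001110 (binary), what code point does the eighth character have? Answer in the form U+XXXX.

Offset 0: leading byte 0xF0 = 11110000 → 4-byte char #1 = F0 A1 87 9B.
Offset 4: leading byte 0xED = 11101101 → 3-byte char #2 = ED 86 9D.
Offset 7: leading byte 0x4E = 01001110 → 1-byte char #3 = 4E.
Offset 8: leading byte 0xCD = 11001101 → 2-byte char #4 = CD 89.
Offset 10: leading byte 0xE7 = 11100111 → 3-byte char #5 = E7 95 B2.
Offset 13: leading byte 0xE2 = 11100010 → 3-byte char #6 = E2 8A AA.
Offset 16: leading byte 0xF3 = 11110011 → 4-byte char #7 = F3 A3 91 8F.
Offset 20: leading byte 0xF3 = 11110011 → 4-byte char #8 = F3 B0 98 BE.
Leading byte 0xF3 = 11110011 matches 11110xxx → 4-byte sequence.
Byte 1: 0xF3 = 11110011, payload 011 (3 bits).
Byte 2: 0xB0 = 10110000 (10xxxxxx ✓), payload 110000.
Byte 3: 0x98 = 10011000 (10xxxxxx ✓), payload 011000.
Byte 4: 0xBE = 10111110 (10xxxxxx ✓), payload 111110.
Concatenate: 011110000011000111110 = 0xF063E (21 bits → U+F063E).

U+F063E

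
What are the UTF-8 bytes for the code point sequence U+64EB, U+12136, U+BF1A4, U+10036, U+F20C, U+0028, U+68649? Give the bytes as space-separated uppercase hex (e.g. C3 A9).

E6 93 AB F0 92 84 B6 F2 BF 86 A4 F0 90 80 B6 EF 88 8C 28 F1 A8 99 89

U+64EB: 3-byte form → E6 93 AB.
U+12136: 4-byte form → F0 92 84 B6.
U+BF1A4: 4-byte form → F2 BF 86 A4.
U+10036: 4-byte form → F0 90 80 B6.
U+F20C: 3-byte form → EF 88 8C.
U+0028: 1-byte form → 28.
U+68649: 4-byte form → F1 A8 99 89.
Concatenated (23 bytes): E6 93 AB F0 92 84 B6 F2 BF 86 A4 F0 90 80 B6 EF 88 8C 28 F1 A8 99 89.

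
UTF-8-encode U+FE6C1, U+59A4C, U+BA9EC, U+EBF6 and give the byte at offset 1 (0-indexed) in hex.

0xBE

U+FE6C1 → 4-byte form F3 BE 9B 81 at offsets 0–3.
Offset 1 falls in char 1's range; it's byte 2 of F3 BE 9B 81 = 0xBE.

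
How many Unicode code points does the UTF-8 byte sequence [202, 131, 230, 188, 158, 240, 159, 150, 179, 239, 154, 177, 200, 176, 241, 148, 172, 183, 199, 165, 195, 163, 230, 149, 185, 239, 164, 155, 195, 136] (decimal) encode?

Byte at offset 0: 0xCA = 11001010 → 2-byte char (#1). Advance 2.
Byte at offset 2: 0xE6 = 11100110 → 3-byte char (#2). Advance 3.
Byte at offset 5: 0xF0 = 11110000 → 4-byte char (#3). Advance 4.
Byte at offset 9: 0xEF = 11101111 → 3-byte char (#4). Advance 3.
Byte at offset 12: 0xC8 = 11001000 → 2-byte char (#5). Advance 2.
Byte at offset 14: 0xF1 = 11110001 → 4-byte char (#6). Advance 4.
Byte at offset 18: 0xC7 = 11000111 → 2-byte char (#7). Advance 2.
Byte at offset 20: 0xC3 = 11000011 → 2-byte char (#8). Advance 2.
Byte at offset 22: 0xE6 = 11100110 → 3-byte char (#9). Advance 3.
Byte at offset 25: 0xEF = 11101111 → 3-byte char (#10). Advance 3.
Byte at offset 28: 0xC3 = 11000011 → 2-byte char (#11). Advance 2.
Reached end at offset 30 after 11 code points.

11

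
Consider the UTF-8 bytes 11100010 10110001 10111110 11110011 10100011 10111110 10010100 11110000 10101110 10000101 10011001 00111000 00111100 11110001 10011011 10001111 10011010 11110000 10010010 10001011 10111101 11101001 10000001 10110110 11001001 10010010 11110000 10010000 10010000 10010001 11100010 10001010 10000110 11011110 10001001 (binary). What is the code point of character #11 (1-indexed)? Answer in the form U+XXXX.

U+2286

Offset 0: leading byte 0xE2 = 11100010 → 3-byte char #1 = E2 B1 BE.
Offset 3: leading byte 0xF3 = 11110011 → 4-byte char #2 = F3 A3 BE 94.
Offset 7: leading byte 0xF0 = 11110000 → 4-byte char #3 = F0 AE 85 99.
Offset 11: leading byte 0x38 = 00111000 → 1-byte char #4 = 38.
Offset 12: leading byte 0x3C = 00111100 → 1-byte char #5 = 3C.
Offset 13: leading byte 0xF1 = 11110001 → 4-byte char #6 = F1 9B 8F 9A.
Offset 17: leading byte 0xF0 = 11110000 → 4-byte char #7 = F0 92 8B BD.
Offset 21: leading byte 0xE9 = 11101001 → 3-byte char #8 = E9 81 B6.
Offset 24: leading byte 0xC9 = 11001001 → 2-byte char #9 = C9 92.
Offset 26: leading byte 0xF0 = 11110000 → 4-byte char #10 = F0 90 90 91.
Offset 30: leading byte 0xE2 = 11100010 → 3-byte char #11 = E2 8A 86.
Leading byte 0xE2 = 11100010 matches 1110xxxx → 3-byte sequence.
Byte 1: 0xE2 = 11100010, payload 0010 (4 bits).
Byte 2: 0x8A = 10001010 (10xxxxxx ✓), payload 001010.
Byte 3: 0x86 = 10000110 (10xxxxxx ✓), payload 000110.
Concatenate: 0010001010000110 = 0x2286 (16 bits → U+2286).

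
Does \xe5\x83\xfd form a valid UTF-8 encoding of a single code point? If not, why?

Leading byte 0xE5 = 11100101 → 3-byte form.
Byte 3 is 0xFD = 11111101, which is not 10xxxxxx — expected a continuation byte.

invalid (non-continuation byte where continuation expected)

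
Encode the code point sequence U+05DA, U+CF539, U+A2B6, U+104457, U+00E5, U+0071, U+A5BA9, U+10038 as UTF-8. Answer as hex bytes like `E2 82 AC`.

U+05DA: 2-byte form → D7 9A.
U+CF539: 4-byte form → F3 8F 94 B9.
U+A2B6: 3-byte form → EA 8A B6.
U+104457: 4-byte form → F4 84 91 97.
U+00E5: 2-byte form → C3 A5.
U+0071: 1-byte form → 71.
U+A5BA9: 4-byte form → F2 A5 AE A9.
U+10038: 4-byte form → F0 90 80 B8.
Concatenated (24 bytes): D7 9A F3 8F 94 B9 EA 8A B6 F4 84 91 97 C3 A5 71 F2 A5 AE A9 F0 90 80 B8.

D7 9A F3 8F 94 B9 EA 8A B6 F4 84 91 97 C3 A5 71 F2 A5 AE A9 F0 90 80 B8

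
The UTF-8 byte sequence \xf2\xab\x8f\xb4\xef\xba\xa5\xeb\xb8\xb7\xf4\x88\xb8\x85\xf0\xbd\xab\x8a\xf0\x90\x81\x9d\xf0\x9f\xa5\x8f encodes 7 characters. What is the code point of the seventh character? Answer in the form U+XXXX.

U+1F94F

Offset 0: leading byte 0xF2 = 11110010 → 4-byte char #1 = F2 AB 8F B4.
Offset 4: leading byte 0xEF = 11101111 → 3-byte char #2 = EF BA A5.
Offset 7: leading byte 0xEB = 11101011 → 3-byte char #3 = EB B8 B7.
Offset 10: leading byte 0xF4 = 11110100 → 4-byte char #4 = F4 88 B8 85.
Offset 14: leading byte 0xF0 = 11110000 → 4-byte char #5 = F0 BD AB 8A.
Offset 18: leading byte 0xF0 = 11110000 → 4-byte char #6 = F0 90 81 9D.
Offset 22: leading byte 0xF0 = 11110000 → 4-byte char #7 = F0 9F A5 8F.
Leading byte 0xF0 = 11110000 matches 11110xxx → 4-byte sequence.
Byte 1: 0xF0 = 11110000, payload 000 (3 bits).
Byte 2: 0x9F = 10011111 (10xxxxxx ✓), payload 011111.
Byte 3: 0xA5 = 10100101 (10xxxxxx ✓), payload 100101.
Byte 4: 0x8F = 10001111 (10xxxxxx ✓), payload 001111.
Concatenate: 000011111100101001111 = 0x1F94F (21 bits → U+1F94F).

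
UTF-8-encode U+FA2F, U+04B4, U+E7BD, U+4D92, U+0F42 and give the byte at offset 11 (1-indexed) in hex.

0x92

1-indexed offset 11 is 0-indexed offset 10.
U+FA2F → 3-byte form EF A8 AF at offsets 0–2.
U+04B4 → 2-byte form D2 B4 at offsets 3–4.
U+E7BD → 3-byte form EE 9E BD at offsets 5–7.
U+4D92 → 3-byte form E4 B6 92 at offsets 8–10.
Offset 10 falls in char 4's range; it's byte 3 of E4 B6 92 = 0x92.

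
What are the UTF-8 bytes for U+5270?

U+5270 = 0x5270 = 21104 decimal. In range U+0800–U+FFFF → 3-byte form: 1110xxxx 10xxxxxx 10xxxxxx.
Binary (16 bits): 0101001001110000.
Split 4+6+6: 0101 | 001001 | 110000.
Byte 1: 11100101 = 0xE5.
Byte 2: 10001001 = 0x89.
Byte 3: 10110000 = 0xB0.

E5 89 B0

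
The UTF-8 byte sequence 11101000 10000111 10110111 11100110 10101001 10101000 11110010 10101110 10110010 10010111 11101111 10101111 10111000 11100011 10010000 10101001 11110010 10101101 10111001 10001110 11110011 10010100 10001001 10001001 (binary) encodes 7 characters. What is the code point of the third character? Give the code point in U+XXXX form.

Offset 0: leading byte 0xE8 = 11101000 → 3-byte char #1 = E8 87 B7.
Offset 3: leading byte 0xE6 = 11100110 → 3-byte char #2 = E6 A9 A8.
Offset 6: leading byte 0xF2 = 11110010 → 4-byte char #3 = F2 AE B2 97.
Leading byte 0xF2 = 11110010 matches 11110xxx → 4-byte sequence.
Byte 1: 0xF2 = 11110010, payload 010 (3 bits).
Byte 2: 0xAE = 10101110 (10xxxxxx ✓), payload 101110.
Byte 3: 0xB2 = 10110010 (10xxxxxx ✓), payload 110010.
Byte 4: 0x97 = 10010111 (10xxxxxx ✓), payload 010111.
Concatenate: 010101110110010010111 = 0xAEC97 (21 bits → U+AEC97).

U+AEC97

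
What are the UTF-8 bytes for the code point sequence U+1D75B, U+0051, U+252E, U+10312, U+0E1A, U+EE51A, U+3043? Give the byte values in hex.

U+1D75B: 4-byte form → F0 9D 9D 9B.
U+0051: 1-byte form → 51.
U+252E: 3-byte form → E2 94 AE.
U+10312: 4-byte form → F0 90 8C 92.
U+0E1A: 3-byte form → E0 B8 9A.
U+EE51A: 4-byte form → F3 AE 94 9A.
U+3043: 3-byte form → E3 81 83.
Concatenated (22 bytes): F0 9D 9D 9B 51 E2 94 AE F0 90 8C 92 E0 B8 9A F3 AE 94 9A E3 81 83.

F0 9D 9D 9B 51 E2 94 AE F0 90 8C 92 E0 B8 9A F3 AE 94 9A E3 81 83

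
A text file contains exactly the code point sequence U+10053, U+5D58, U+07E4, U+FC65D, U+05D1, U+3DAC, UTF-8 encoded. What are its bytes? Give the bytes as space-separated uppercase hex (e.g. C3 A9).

F0 90 81 93 E5 B5 98 DF A4 F3 BC 99 9D D7 91 E3 B6 AC

U+10053: 4-byte form → F0 90 81 93.
U+5D58: 3-byte form → E5 B5 98.
U+07E4: 2-byte form → DF A4.
U+FC65D: 4-byte form → F3 BC 99 9D.
U+05D1: 2-byte form → D7 91.
U+3DAC: 3-byte form → E3 B6 AC.
Concatenated (18 bytes): F0 90 81 93 E5 B5 98 DF A4 F3 BC 99 9D D7 91 E3 B6 AC.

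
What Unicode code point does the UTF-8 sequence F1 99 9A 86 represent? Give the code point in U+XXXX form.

Leading byte 0xF1 = 11110001 matches 11110xxx → 4-byte sequence.
Byte 1: 0xF1 = 11110001, payload 001 (3 bits).
Byte 2: 0x99 = 10011001 (10xxxxxx ✓), payload 011001.
Byte 3: 0x9A = 10011010 (10xxxxxx ✓), payload 011010.
Byte 4: 0x86 = 10000110 (10xxxxxx ✓), payload 000110.
Concatenate: 001011001011010000110 = 0x59686 (21 bits → U+59686).

U+59686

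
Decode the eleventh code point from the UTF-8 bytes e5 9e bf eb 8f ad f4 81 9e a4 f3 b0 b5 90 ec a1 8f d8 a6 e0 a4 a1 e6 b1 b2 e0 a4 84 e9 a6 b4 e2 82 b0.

Offset 0: leading byte 0xE5 = 11100101 → 3-byte char #1 = E5 9E BF.
Offset 3: leading byte 0xEB = 11101011 → 3-byte char #2 = EB 8F AD.
Offset 6: leading byte 0xF4 = 11110100 → 4-byte char #3 = F4 81 9E A4.
Offset 10: leading byte 0xF3 = 11110011 → 4-byte char #4 = F3 B0 B5 90.
Offset 14: leading byte 0xEC = 11101100 → 3-byte char #5 = EC A1 8F.
Offset 17: leading byte 0xD8 = 11011000 → 2-byte char #6 = D8 A6.
Offset 19: leading byte 0xE0 = 11100000 → 3-byte char #7 = E0 A4 A1.
Offset 22: leading byte 0xE6 = 11100110 → 3-byte char #8 = E6 B1 B2.
Offset 25: leading byte 0xE0 = 11100000 → 3-byte char #9 = E0 A4 84.
Offset 28: leading byte 0xE9 = 11101001 → 3-byte char #10 = E9 A6 B4.
Offset 31: leading byte 0xE2 = 11100010 → 3-byte char #11 = E2 82 B0.
Leading byte 0xE2 = 11100010 matches 1110xxxx → 3-byte sequence.
Byte 1: 0xE2 = 11100010, payload 0010 (4 bits).
Byte 2: 0x82 = 10000010 (10xxxxxx ✓), payload 000010.
Byte 3: 0xB0 = 10110000 (10xxxxxx ✓), payload 110000.
Concatenate: 0010000010110000 = 0x20B0 (16 bits → U+20B0).

U+20B0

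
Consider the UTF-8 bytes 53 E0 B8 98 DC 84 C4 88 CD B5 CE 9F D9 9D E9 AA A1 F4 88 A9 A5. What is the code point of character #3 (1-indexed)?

Offset 0: leading byte 0x53 = 01010011 → 1-byte char #1 = 53.
Offset 1: leading byte 0xE0 = 11100000 → 3-byte char #2 = E0 B8 98.
Offset 4: leading byte 0xDC = 11011100 → 2-byte char #3 = DC 84.
Leading byte 0xDC = 11011100 matches 110xxxxx → 2-byte sequence.
Byte 1: 0xDC = 11011100, payload 11100 (5 bits).
Byte 2: 0x84 = 10000100 (10xxxxxx ✓), payload 000100.
Concatenate: 11100000100 = 0x704 (11 bits → U+0704).

U+0704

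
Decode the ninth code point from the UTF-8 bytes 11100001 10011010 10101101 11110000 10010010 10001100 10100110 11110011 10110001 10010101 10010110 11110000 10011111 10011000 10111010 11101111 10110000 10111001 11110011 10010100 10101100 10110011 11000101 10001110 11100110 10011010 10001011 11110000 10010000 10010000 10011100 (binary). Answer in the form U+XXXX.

Offset 0: leading byte 0xE1 = 11100001 → 3-byte char #1 = E1 9A AD.
Offset 3: leading byte 0xF0 = 11110000 → 4-byte char #2 = F0 92 8C A6.
Offset 7: leading byte 0xF3 = 11110011 → 4-byte char #3 = F3 B1 95 96.
Offset 11: leading byte 0xF0 = 11110000 → 4-byte char #4 = F0 9F 98 BA.
Offset 15: leading byte 0xEF = 11101111 → 3-byte char #5 = EF B0 B9.
Offset 18: leading byte 0xF3 = 11110011 → 4-byte char #6 = F3 94 AC B3.
Offset 22: leading byte 0xC5 = 11000101 → 2-byte char #7 = C5 8E.
Offset 24: leading byte 0xE6 = 11100110 → 3-byte char #8 = E6 9A 8B.
Offset 27: leading byte 0xF0 = 11110000 → 4-byte char #9 = F0 90 90 9C.
Leading byte 0xF0 = 11110000 matches 11110xxx → 4-byte sequence.
Byte 1: 0xF0 = 11110000, payload 000 (3 bits).
Byte 2: 0x90 = 10010000 (10xxxxxx ✓), payload 010000.
Byte 3: 0x90 = 10010000 (10xxxxxx ✓), payload 010000.
Byte 4: 0x9C = 10011100 (10xxxxxx ✓), payload 011100.
Concatenate: 000010000010000011100 = 0x1041C (21 bits → U+1041C).

U+1041C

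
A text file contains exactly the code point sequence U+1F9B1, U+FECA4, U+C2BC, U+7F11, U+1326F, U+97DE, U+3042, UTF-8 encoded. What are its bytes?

F0 9F A6 B1 F3 BE B2 A4 EC 8A BC E7 BC 91 F0 93 89 AF E9 9F 9E E3 81 82

U+1F9B1: 4-byte form → F0 9F A6 B1.
U+FECA4: 4-byte form → F3 BE B2 A4.
U+C2BC: 3-byte form → EC 8A BC.
U+7F11: 3-byte form → E7 BC 91.
U+1326F: 4-byte form → F0 93 89 AF.
U+97DE: 3-byte form → E9 9F 9E.
U+3042: 3-byte form → E3 81 82.
Concatenated (24 bytes): F0 9F A6 B1 F3 BE B2 A4 EC 8A BC E7 BC 91 F0 93 89 AF E9 9F 9E E3 81 82.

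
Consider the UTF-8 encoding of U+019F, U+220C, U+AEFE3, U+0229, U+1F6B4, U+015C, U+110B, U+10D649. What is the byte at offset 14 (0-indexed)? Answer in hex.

U+019F → 2-byte form C6 9F at offsets 0–1.
U+220C → 3-byte form E2 88 8C at offsets 2–4.
U+AEFE3 → 4-byte form F2 AE BF A3 at offsets 5–8.
U+0229 → 2-byte form C8 A9 at offsets 9–10.
U+1F6B4 → 4-byte form F0 9F 9A B4 at offsets 11–14.
Offset 14 falls in char 5's range; it's byte 4 of F0 9F 9A B4 = 0xB4.

0xB4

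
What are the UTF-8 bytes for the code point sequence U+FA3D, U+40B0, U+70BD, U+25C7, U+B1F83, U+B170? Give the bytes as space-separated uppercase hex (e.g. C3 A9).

EF A8 BD E4 82 B0 E7 82 BD E2 97 87 F2 B1 BE 83 EB 85 B0

U+FA3D: 3-byte form → EF A8 BD.
U+40B0: 3-byte form → E4 82 B0.
U+70BD: 3-byte form → E7 82 BD.
U+25C7: 3-byte form → E2 97 87.
U+B1F83: 4-byte form → F2 B1 BE 83.
U+B170: 3-byte form → EB 85 B0.
Concatenated (19 bytes): EF A8 BD E4 82 B0 E7 82 BD E2 97 87 F2 B1 BE 83 EB 85 B0.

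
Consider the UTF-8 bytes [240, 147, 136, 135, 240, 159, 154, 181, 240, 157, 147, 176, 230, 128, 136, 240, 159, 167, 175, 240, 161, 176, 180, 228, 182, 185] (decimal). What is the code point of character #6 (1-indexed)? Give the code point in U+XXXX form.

U+21C34

Offset 0: leading byte 0xF0 = 11110000 → 4-byte char #1 = F0 93 88 87.
Offset 4: leading byte 0xF0 = 11110000 → 4-byte char #2 = F0 9F 9A B5.
Offset 8: leading byte 0xF0 = 11110000 → 4-byte char #3 = F0 9D 93 B0.
Offset 12: leading byte 0xE6 = 11100110 → 3-byte char #4 = E6 80 88.
Offset 15: leading byte 0xF0 = 11110000 → 4-byte char #5 = F0 9F A7 AF.
Offset 19: leading byte 0xF0 = 11110000 → 4-byte char #6 = F0 A1 B0 B4.
Leading byte 0xF0 = 11110000 matches 11110xxx → 4-byte sequence.
Byte 1: 0xF0 = 11110000, payload 000 (3 bits).
Byte 2: 0xA1 = 10100001 (10xxxxxx ✓), payload 100001.
Byte 3: 0xB0 = 10110000 (10xxxxxx ✓), payload 110000.
Byte 4: 0xB4 = 10110100 (10xxxxxx ✓), payload 110100.
Concatenate: 000100001110000110100 = 0x21C34 (21 bits → U+21C34).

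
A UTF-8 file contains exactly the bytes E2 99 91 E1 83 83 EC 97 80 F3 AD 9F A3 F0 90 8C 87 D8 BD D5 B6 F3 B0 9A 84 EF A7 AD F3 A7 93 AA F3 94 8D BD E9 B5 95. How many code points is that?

Byte at offset 0: 0xE2 = 11100010 → 3-byte char (#1). Advance 3.
Byte at offset 3: 0xE1 = 11100001 → 3-byte char (#2). Advance 3.
Byte at offset 6: 0xEC = 11101100 → 3-byte char (#3). Advance 3.
Byte at offset 9: 0xF3 = 11110011 → 4-byte char (#4). Advance 4.
Byte at offset 13: 0xF0 = 11110000 → 4-byte char (#5). Advance 4.
Byte at offset 17: 0xD8 = 11011000 → 2-byte char (#6). Advance 2.
Byte at offset 19: 0xD5 = 11010101 → 2-byte char (#7). Advance 2.
Byte at offset 21: 0xF3 = 11110011 → 4-byte char (#8). Advance 4.
Byte at offset 25: 0xEF = 11101111 → 3-byte char (#9). Advance 3.
Byte at offset 28: 0xF3 = 11110011 → 4-byte char (#10). Advance 4.
Byte at offset 32: 0xF3 = 11110011 → 4-byte char (#11). Advance 4.
Byte at offset 36: 0xE9 = 11101001 → 3-byte char (#12). Advance 3.
Reached end at offset 39 after 12 code points.

12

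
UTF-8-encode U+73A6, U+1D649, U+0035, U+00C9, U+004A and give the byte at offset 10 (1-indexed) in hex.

1-indexed offset 10 is 0-indexed offset 9.
U+73A6 → 3-byte form E7 8E A6 at offsets 0–2.
U+1D649 → 4-byte form F0 9D 99 89 at offsets 3–6.
U+0035 → 1-byte form 35 at offsets 7–7.
U+00C9 → 2-byte form C3 89 at offsets 8–9.
Offset 9 falls in char 4's range; it's byte 2 of C3 89 = 0x89.

0x89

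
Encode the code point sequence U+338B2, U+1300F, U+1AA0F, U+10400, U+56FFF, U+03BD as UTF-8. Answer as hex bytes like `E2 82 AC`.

F0 B3 A2 B2 F0 93 80 8F F0 9A A8 8F F0 90 90 80 F1 96 BF BF CE BD

U+338B2: 4-byte form → F0 B3 A2 B2.
U+1300F: 4-byte form → F0 93 80 8F.
U+1AA0F: 4-byte form → F0 9A A8 8F.
U+10400: 4-byte form → F0 90 90 80.
U+56FFF: 4-byte form → F1 96 BF BF.
U+03BD: 2-byte form → CE BD.
Concatenated (22 bytes): F0 B3 A2 B2 F0 93 80 8F F0 9A A8 8F F0 90 90 80 F1 96 BF BF CE BD.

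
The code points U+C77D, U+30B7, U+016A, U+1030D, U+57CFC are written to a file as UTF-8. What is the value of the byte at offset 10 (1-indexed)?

1-indexed offset 10 is 0-indexed offset 9.
U+C77D → 3-byte form EC 9D BD at offsets 0–2.
U+30B7 → 3-byte form E3 82 B7 at offsets 3–5.
U+016A → 2-byte form C5 AA at offsets 6–7.
U+1030D → 4-byte form F0 90 8C 8D at offsets 8–11.
Offset 9 falls in char 4's range; it's byte 2 of F0 90 8C 8D = 0x90.

0x90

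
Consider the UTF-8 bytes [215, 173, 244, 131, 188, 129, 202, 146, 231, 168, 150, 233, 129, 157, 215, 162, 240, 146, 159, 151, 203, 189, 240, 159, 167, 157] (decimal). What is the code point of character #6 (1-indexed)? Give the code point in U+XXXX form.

Offset 0: leading byte 0xD7 = 11010111 → 2-byte char #1 = D7 AD.
Offset 2: leading byte 0xF4 = 11110100 → 4-byte char #2 = F4 83 BC 81.
Offset 6: leading byte 0xCA = 11001010 → 2-byte char #3 = CA 92.
Offset 8: leading byte 0xE7 = 11100111 → 3-byte char #4 = E7 A8 96.
Offset 11: leading byte 0xE9 = 11101001 → 3-byte char #5 = E9 81 9D.
Offset 14: leading byte 0xD7 = 11010111 → 2-byte char #6 = D7 A2.
Leading byte 0xD7 = 11010111 matches 110xxxxx → 2-byte sequence.
Byte 1: 0xD7 = 11010111, payload 10111 (5 bits).
Byte 2: 0xA2 = 10100010 (10xxxxxx ✓), payload 100010.
Concatenate: 10111100010 = 0x5E2 (11 bits → U+05E2).

U+05E2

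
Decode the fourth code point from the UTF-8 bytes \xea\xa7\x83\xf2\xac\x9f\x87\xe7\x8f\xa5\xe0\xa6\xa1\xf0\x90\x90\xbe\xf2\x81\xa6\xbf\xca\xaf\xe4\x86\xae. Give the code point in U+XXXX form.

Offset 0: leading byte 0xEA = 11101010 → 3-byte char #1 = EA A7 83.
Offset 3: leading byte 0xF2 = 11110010 → 4-byte char #2 = F2 AC 9F 87.
Offset 7: leading byte 0xE7 = 11100111 → 3-byte char #3 = E7 8F A5.
Offset 10: leading byte 0xE0 = 11100000 → 3-byte char #4 = E0 A6 A1.
Leading byte 0xE0 = 11100000 matches 1110xxxx → 3-byte sequence.
Byte 1: 0xE0 = 11100000, payload 0000 (4 bits).
Byte 2: 0xA6 = 10100110 (10xxxxxx ✓), payload 100110.
Byte 3: 0xA1 = 10100001 (10xxxxxx ✓), payload 100001.
Concatenate: 0000100110100001 = 0x9A1 (16 bits → U+09A1).

U+09A1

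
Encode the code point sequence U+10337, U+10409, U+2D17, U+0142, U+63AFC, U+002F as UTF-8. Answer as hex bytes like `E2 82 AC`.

U+10337: 4-byte form → F0 90 8C B7.
U+10409: 4-byte form → F0 90 90 89.
U+2D17: 3-byte form → E2 B4 97.
U+0142: 2-byte form → C5 82.
U+63AFC: 4-byte form → F1 A3 AB BC.
U+002F: 1-byte form → 2F.
Concatenated (18 bytes): F0 90 8C B7 F0 90 90 89 E2 B4 97 C5 82 F1 A3 AB BC 2F.

F0 90 8C B7 F0 90 90 89 E2 B4 97 C5 82 F1 A3 AB BC 2F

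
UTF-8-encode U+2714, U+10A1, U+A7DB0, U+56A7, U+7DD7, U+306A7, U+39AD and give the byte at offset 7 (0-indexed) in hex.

0xA7

U+2714 → 3-byte form E2 9C 94 at offsets 0–2.
U+10A1 → 3-byte form E1 82 A1 at offsets 3–5.
U+A7DB0 → 4-byte form F2 A7 B6 B0 at offsets 6–9.
Offset 7 falls in char 3's range; it's byte 2 of F2 A7 B6 B0 = 0xA7.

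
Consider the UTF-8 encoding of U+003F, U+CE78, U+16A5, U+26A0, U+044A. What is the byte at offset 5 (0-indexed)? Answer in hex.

0x9A

U+003F → 1-byte form 3F at offsets 0–0.
U+CE78 → 3-byte form EC B9 B8 at offsets 1–3.
U+16A5 → 3-byte form E1 9A A5 at offsets 4–6.
Offset 5 falls in char 3's range; it's byte 2 of E1 9A A5 = 0x9A.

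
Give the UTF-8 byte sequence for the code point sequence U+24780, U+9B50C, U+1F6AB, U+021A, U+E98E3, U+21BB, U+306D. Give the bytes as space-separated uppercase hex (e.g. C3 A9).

U+24780: 4-byte form → F0 A4 9E 80.
U+9B50C: 4-byte form → F2 9B 94 8C.
U+1F6AB: 4-byte form → F0 9F 9A AB.
U+021A: 2-byte form → C8 9A.
U+E98E3: 4-byte form → F3 A9 A3 A3.
U+21BB: 3-byte form → E2 86 BB.
U+306D: 3-byte form → E3 81 AD.
Concatenated (24 bytes): F0 A4 9E 80 F2 9B 94 8C F0 9F 9A AB C8 9A F3 A9 A3 A3 E2 86 BB E3 81 AD.

F0 A4 9E 80 F2 9B 94 8C F0 9F 9A AB C8 9A F3 A9 A3 A3 E2 86 BB E3 81 AD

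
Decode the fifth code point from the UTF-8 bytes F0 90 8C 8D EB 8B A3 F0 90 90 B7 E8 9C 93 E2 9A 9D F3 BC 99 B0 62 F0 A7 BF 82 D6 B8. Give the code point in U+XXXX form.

U+269D

Offset 0: leading byte 0xF0 = 11110000 → 4-byte char #1 = F0 90 8C 8D.
Offset 4: leading byte 0xEB = 11101011 → 3-byte char #2 = EB 8B A3.
Offset 7: leading byte 0xF0 = 11110000 → 4-byte char #3 = F0 90 90 B7.
Offset 11: leading byte 0xE8 = 11101000 → 3-byte char #4 = E8 9C 93.
Offset 14: leading byte 0xE2 = 11100010 → 3-byte char #5 = E2 9A 9D.
Leading byte 0xE2 = 11100010 matches 1110xxxx → 3-byte sequence.
Byte 1: 0xE2 = 11100010, payload 0010 (4 bits).
Byte 2: 0x9A = 10011010 (10xxxxxx ✓), payload 011010.
Byte 3: 0x9D = 10011101 (10xxxxxx ✓), payload 011101.
Concatenate: 0010011010011101 = 0x269D (16 bits → U+269D).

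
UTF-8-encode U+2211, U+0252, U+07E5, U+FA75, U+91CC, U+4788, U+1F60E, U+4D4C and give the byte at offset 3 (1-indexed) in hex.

0x91

1-indexed offset 3 is 0-indexed offset 2.
U+2211 → 3-byte form E2 88 91 at offsets 0–2.
Offset 2 falls in char 1's range; it's byte 3 of E2 88 91 = 0x91.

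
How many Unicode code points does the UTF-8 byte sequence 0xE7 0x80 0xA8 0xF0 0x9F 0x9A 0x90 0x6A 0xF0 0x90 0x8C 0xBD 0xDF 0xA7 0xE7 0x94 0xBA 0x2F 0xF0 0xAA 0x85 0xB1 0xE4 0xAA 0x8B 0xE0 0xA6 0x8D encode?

10

Byte at offset 0: 0xE7 = 11100111 → 3-byte char (#1). Advance 3.
Byte at offset 3: 0xF0 = 11110000 → 4-byte char (#2). Advance 4.
Byte at offset 7: 0x6A = 01101010 → 1-byte char (#3). Advance 1.
Byte at offset 8: 0xF0 = 11110000 → 4-byte char (#4). Advance 4.
Byte at offset 12: 0xDF = 11011111 → 2-byte char (#5). Advance 2.
Byte at offset 14: 0xE7 = 11100111 → 3-byte char (#6). Advance 3.
Byte at offset 17: 0x2F = 00101111 → 1-byte char (#7). Advance 1.
Byte at offset 18: 0xF0 = 11110000 → 4-byte char (#8). Advance 4.
Byte at offset 22: 0xE4 = 11100100 → 3-byte char (#9). Advance 3.
Byte at offset 25: 0xE0 = 11100000 → 3-byte char (#10). Advance 3.
Reached end at offset 28 after 10 code points.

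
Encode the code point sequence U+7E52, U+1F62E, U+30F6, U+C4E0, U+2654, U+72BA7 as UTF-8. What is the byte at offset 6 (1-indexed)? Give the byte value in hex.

1-indexed offset 6 is 0-indexed offset 5.
U+7E52 → 3-byte form E7 B9 92 at offsets 0–2.
U+1F62E → 4-byte form F0 9F 98 AE at offsets 3–6.
Offset 5 falls in char 2's range; it's byte 3 of F0 9F 98 AE = 0x98.

0x98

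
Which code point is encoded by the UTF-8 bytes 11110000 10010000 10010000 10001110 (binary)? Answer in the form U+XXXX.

U+1040E

Leading byte 0xF0 = 11110000 matches 11110xxx → 4-byte sequence.
Byte 1: 0xF0 = 11110000, payload 000 (3 bits).
Byte 2: 0x90 = 10010000 (10xxxxxx ✓), payload 010000.
Byte 3: 0x90 = 10010000 (10xxxxxx ✓), payload 010000.
Byte 4: 0x8E = 10001110 (10xxxxxx ✓), payload 001110.
Concatenate: 000010000010000001110 = 0x1040E (21 bits → U+1040E).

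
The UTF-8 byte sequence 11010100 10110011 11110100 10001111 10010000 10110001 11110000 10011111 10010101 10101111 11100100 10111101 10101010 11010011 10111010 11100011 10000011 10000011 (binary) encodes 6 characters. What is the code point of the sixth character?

U+30C3

Offset 0: leading byte 0xD4 = 11010100 → 2-byte char #1 = D4 B3.
Offset 2: leading byte 0xF4 = 11110100 → 4-byte char #2 = F4 8F 90 B1.
Offset 6: leading byte 0xF0 = 11110000 → 4-byte char #3 = F0 9F 95 AF.
Offset 10: leading byte 0xE4 = 11100100 → 3-byte char #4 = E4 BD AA.
Offset 13: leading byte 0xD3 = 11010011 → 2-byte char #5 = D3 BA.
Offset 15: leading byte 0xE3 = 11100011 → 3-byte char #6 = E3 83 83.
Leading byte 0xE3 = 11100011 matches 1110xxxx → 3-byte sequence.
Byte 1: 0xE3 = 11100011, payload 0011 (4 bits).
Byte 2: 0x83 = 10000011 (10xxxxxx ✓), payload 000011.
Byte 3: 0x83 = 10000011 (10xxxxxx ✓), payload 000011.
Concatenate: 0011000011000011 = 0x30C3 (16 bits → U+30C3).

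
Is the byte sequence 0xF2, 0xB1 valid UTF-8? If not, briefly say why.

invalid (sequence truncated)

Leading byte 0xF2 = 11110010 → 4-byte form, but only 2 bytes are present.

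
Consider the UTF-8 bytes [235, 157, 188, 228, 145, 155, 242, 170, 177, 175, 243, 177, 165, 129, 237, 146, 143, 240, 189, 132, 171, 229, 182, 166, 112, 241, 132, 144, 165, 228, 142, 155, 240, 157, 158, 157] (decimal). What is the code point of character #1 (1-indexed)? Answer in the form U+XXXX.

U+B77C

Offset 0: leading byte 0xEB = 11101011 → 3-byte char #1 = EB 9D BC.
Leading byte 0xEB = 11101011 matches 1110xxxx → 3-byte sequence.
Byte 1: 0xEB = 11101011, payload 1011 (4 bits).
Byte 2: 0x9D = 10011101 (10xxxxxx ✓), payload 011101.
Byte 3: 0xBC = 10111100 (10xxxxxx ✓), payload 111100.
Concatenate: 1011011101111100 = 0xB77C (16 bits → U+B77C).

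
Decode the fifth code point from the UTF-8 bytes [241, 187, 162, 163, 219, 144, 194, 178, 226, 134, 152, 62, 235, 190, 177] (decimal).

U+003E

Offset 0: leading byte 0xF1 = 11110001 → 4-byte char #1 = F1 BB A2 A3.
Offset 4: leading byte 0xDB = 11011011 → 2-byte char #2 = DB 90.
Offset 6: leading byte 0xC2 = 11000010 → 2-byte char #3 = C2 B2.
Offset 8: leading byte 0xE2 = 11100010 → 3-byte char #4 = E2 86 98.
Offset 11: leading byte 0x3E = 00111110 → 1-byte char #5 = 3E.
Leading byte 0x3E = 00111110 matches 0xxxxxxx → 1-byte sequence.
Byte 1: 0x3E = 00111110, payload 0111110 (7 bits).
Concatenate: 0111110 = 0x3E (7 bits → U+003E).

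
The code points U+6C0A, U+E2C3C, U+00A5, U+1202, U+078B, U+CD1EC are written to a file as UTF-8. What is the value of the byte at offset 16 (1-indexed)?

0x8D

1-indexed offset 16 is 0-indexed offset 15.
U+6C0A → 3-byte form E6 B0 8A at offsets 0–2.
U+E2C3C → 4-byte form F3 A2 B0 BC at offsets 3–6.
U+00A5 → 2-byte form C2 A5 at offsets 7–8.
U+1202 → 3-byte form E1 88 82 at offsets 9–11.
U+078B → 2-byte form DE 8B at offsets 12–13.
U+CD1EC → 4-byte form F3 8D 87 AC at offsets 14–17.
Offset 15 falls in char 6's range; it's byte 2 of F3 8D 87 AC = 0x8D.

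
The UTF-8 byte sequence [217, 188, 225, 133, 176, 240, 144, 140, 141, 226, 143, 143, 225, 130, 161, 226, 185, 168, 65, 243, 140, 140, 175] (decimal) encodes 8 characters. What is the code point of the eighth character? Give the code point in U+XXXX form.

U+CC32F

Offset 0: leading byte 0xD9 = 11011001 → 2-byte char #1 = D9 BC.
Offset 2: leading byte 0xE1 = 11100001 → 3-byte char #2 = E1 85 B0.
Offset 5: leading byte 0xF0 = 11110000 → 4-byte char #3 = F0 90 8C 8D.
Offset 9: leading byte 0xE2 = 11100010 → 3-byte char #4 = E2 8F 8F.
Offset 12: leading byte 0xE1 = 11100001 → 3-byte char #5 = E1 82 A1.
Offset 15: leading byte 0xE2 = 11100010 → 3-byte char #6 = E2 B9 A8.
Offset 18: leading byte 0x41 = 01000001 → 1-byte char #7 = 41.
Offset 19: leading byte 0xF3 = 11110011 → 4-byte char #8 = F3 8C 8C AF.
Leading byte 0xF3 = 11110011 matches 11110xxx → 4-byte sequence.
Byte 1: 0xF3 = 11110011, payload 011 (3 bits).
Byte 2: 0x8C = 10001100 (10xxxxxx ✓), payload 001100.
Byte 3: 0x8C = 10001100 (10xxxxxx ✓), payload 001100.
Byte 4: 0xAF = 10101111 (10xxxxxx ✓), payload 101111.
Concatenate: 011001100001100101111 = 0xCC32F (21 bits → U+CC32F).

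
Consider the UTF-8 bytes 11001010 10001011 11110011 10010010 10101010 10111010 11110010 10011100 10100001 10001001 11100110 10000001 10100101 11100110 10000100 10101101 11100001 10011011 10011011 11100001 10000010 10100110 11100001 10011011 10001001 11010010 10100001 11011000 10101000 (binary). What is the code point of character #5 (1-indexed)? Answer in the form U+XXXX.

Offset 0: leading byte 0xCA = 11001010 → 2-byte char #1 = CA 8B.
Offset 2: leading byte 0xF3 = 11110011 → 4-byte char #2 = F3 92 AA BA.
Offset 6: leading byte 0xF2 = 11110010 → 4-byte char #3 = F2 9C A1 89.
Offset 10: leading byte 0xE6 = 11100110 → 3-byte char #4 = E6 81 A5.
Offset 13: leading byte 0xE6 = 11100110 → 3-byte char #5 = E6 84 AD.
Leading byte 0xE6 = 11100110 matches 1110xxxx → 3-byte sequence.
Byte 1: 0xE6 = 11100110, payload 0110 (4 bits).
Byte 2: 0x84 = 10000100 (10xxxxxx ✓), payload 000100.
Byte 3: 0xAD = 10101101 (10xxxxxx ✓), payload 101101.
Concatenate: 0110000100101101 = 0x612D (16 bits → U+612D).

U+612D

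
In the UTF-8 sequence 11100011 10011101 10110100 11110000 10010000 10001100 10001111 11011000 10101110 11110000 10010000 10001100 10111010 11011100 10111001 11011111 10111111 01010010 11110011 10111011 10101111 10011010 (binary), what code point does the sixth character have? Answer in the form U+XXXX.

Offset 0: leading byte 0xE3 = 11100011 → 3-byte char #1 = E3 9D B4.
Offset 3: leading byte 0xF0 = 11110000 → 4-byte char #2 = F0 90 8C 8F.
Offset 7: leading byte 0xD8 = 11011000 → 2-byte char #3 = D8 AE.
Offset 9: leading byte 0xF0 = 11110000 → 4-byte char #4 = F0 90 8C BA.
Offset 13: leading byte 0xDC = 11011100 → 2-byte char #5 = DC B9.
Offset 15: leading byte 0xDF = 11011111 → 2-byte char #6 = DF BF.
Leading byte 0xDF = 11011111 matches 110xxxxx → 2-byte sequence.
Byte 1: 0xDF = 11011111, payload 11111 (5 bits).
Byte 2: 0xBF = 10111111 (10xxxxxx ✓), payload 111111.
Concatenate: 11111111111 = 0x7FF (11 bits → U+07FF).

U+07FF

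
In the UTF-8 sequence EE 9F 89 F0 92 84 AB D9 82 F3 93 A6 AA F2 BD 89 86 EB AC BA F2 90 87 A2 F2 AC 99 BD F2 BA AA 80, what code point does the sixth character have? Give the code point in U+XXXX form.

Offset 0: leading byte 0xEE = 11101110 → 3-byte char #1 = EE 9F 89.
Offset 3: leading byte 0xF0 = 11110000 → 4-byte char #2 = F0 92 84 AB.
Offset 7: leading byte 0xD9 = 11011001 → 2-byte char #3 = D9 82.
Offset 9: leading byte 0xF3 = 11110011 → 4-byte char #4 = F3 93 A6 AA.
Offset 13: leading byte 0xF2 = 11110010 → 4-byte char #5 = F2 BD 89 86.
Offset 17: leading byte 0xEB = 11101011 → 3-byte char #6 = EB AC BA.
Leading byte 0xEB = 11101011 matches 1110xxxx → 3-byte sequence.
Byte 1: 0xEB = 11101011, payload 1011 (4 bits).
Byte 2: 0xAC = 10101100 (10xxxxxx ✓), payload 101100.
Byte 3: 0xBA = 10111010 (10xxxxxx ✓), payload 111010.
Concatenate: 1011101100111010 = 0xBB3A (16 bits → U+BB3A).

U+BB3A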